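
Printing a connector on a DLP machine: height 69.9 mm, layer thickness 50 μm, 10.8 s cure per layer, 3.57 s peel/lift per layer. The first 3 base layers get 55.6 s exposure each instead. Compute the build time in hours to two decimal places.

5.62 hours

Number of layers: 69.9 / 0.05 → 1398 (rounded up).
Burn-in layers = 3 × (55.6 + 3.57) = 177.51 s.
Remaining layers: 1395 × (10.8 + 3.57) → 20046.15 s.
Sum: 177.51 + 20046.15 = 20223.66 s → 5.62 hours.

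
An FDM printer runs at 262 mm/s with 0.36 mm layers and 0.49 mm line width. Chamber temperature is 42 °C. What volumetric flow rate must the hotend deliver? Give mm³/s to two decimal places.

Extrusion cross-section: 0.36 × 0.49 → 0.1764 mm².
Q = v·A = 262 × 0.1764 = 46.22 mm³/s.

46.22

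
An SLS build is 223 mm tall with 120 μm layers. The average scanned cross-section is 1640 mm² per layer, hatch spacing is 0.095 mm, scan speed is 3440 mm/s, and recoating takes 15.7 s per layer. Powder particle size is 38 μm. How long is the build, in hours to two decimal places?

10.70 hours

Layers = ⌈223/0.12⌉ = 1859.
Scan path per layer = 1640 / 0.095, so 17263.2 mm.
Scan time per layer: 17263.2 / 3440 → 5.0184 s.
Time per layer = 5.0184 + 15.7, so 20.7184 s.
1859 layers × 20.7184 s/layer = 38515.5056 s, i.e. 10.70 hours.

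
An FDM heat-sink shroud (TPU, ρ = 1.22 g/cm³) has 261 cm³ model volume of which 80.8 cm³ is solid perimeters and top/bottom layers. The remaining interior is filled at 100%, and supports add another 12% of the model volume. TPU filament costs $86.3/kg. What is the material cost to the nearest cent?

Infill region: 261 − 80.8 → 180.2 cm³.
Infill deposited = 1.00 × 180.2 = 180.2 cm³.
Support: 0.12 × 261 → 31.32 cm³.
Deposited volume = 80.8 + 180.2 + 31.32 = 292.32 cm³.
Mass: 292.32 × 1.22 → 356.6304 g.
Cost = 356.6304 g / 1000 × $86.3/kg = $30.78.

$30.78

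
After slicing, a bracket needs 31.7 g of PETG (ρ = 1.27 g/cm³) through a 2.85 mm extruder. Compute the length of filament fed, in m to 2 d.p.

3.91 m

Extruded volume: 31.7/1.27 = 24.9606 cm³ (24960.6 mm³).
Cross-section of 2.85 mm filament: π·(2.85/2)² = 6.3794 mm².
Length = 24960.6 / 6.3794 = 3912.69 mm = 3.91 m.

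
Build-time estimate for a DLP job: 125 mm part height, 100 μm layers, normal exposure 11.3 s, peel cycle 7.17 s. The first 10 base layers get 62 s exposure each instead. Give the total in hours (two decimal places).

Layers = ⌈125/0.1⌉ = 1250.
Burn-in layers: 10 × (62 + 7.17) → 691.7 s.
Regular layers = 1240 × (11.3 + 7.17), so 22902.8 s.
Total = 691.7 + 22902.8 = 23594.5 s = 6.55 hours.

6.55 hours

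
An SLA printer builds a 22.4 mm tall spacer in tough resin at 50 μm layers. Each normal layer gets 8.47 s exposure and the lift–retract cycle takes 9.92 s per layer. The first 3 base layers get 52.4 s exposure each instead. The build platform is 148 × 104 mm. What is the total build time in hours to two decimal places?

2.33 hours

Layers = ⌈22.4/0.05⌉ = 448.
Bottom layers = 3 × (52.4 + 9.92), so 186.96 s.
Regular layers = 445 × (8.47 + 9.92) = 8183.55 s.
Sum: 186.96 + 8183.55 = 8370.51 s → 2.33 hours.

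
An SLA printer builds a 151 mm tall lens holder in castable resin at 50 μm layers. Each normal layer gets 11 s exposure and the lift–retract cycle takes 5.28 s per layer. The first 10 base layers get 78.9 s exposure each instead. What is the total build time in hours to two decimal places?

13.85 hours

Layer count = ceil(151 / 0.05) = 3020.
Burn-in layers: 10 × (78.9 + 5.28) → 841.8 s.
Remaining layers = 3010 × (11 + 5.28), so 49002.8 s.
Sum: 841.8 + 49002.8 = 49844.6 s → 13.85 hours.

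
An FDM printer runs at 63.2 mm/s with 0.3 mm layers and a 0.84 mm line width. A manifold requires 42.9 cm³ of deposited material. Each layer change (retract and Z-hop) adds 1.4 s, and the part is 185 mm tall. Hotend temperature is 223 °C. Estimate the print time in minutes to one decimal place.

Bead cross-section = 0.3 × 0.84, so 0.252 mm².
Path length: 42900 mm³ / 0.252 mm² → 170238.1 mm.
Time extruding: 170238.1 / 63.2 → 2693.6 s.
Layers = ⌈185/0.3⌉ = 617.
Layer-change overhead: 617 × 1.4 → 863.8 s.
Total = 2693.6 + 863.8 = 3557.4 s = 59.3 minutes.

59.3 minutes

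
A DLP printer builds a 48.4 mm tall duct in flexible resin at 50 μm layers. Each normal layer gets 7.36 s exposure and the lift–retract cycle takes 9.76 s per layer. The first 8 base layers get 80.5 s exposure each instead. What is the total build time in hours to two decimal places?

4.77 hours

Layer count = ceil(48.4 / 0.05) = 968.
Burn-in layers = 8 × (80.5 + 9.76) = 722.08 s.
Regular layers = 960 × (7.36 + 9.76) = 16435.2 s.
Total = 722.08 + 16435.2 = 17157.28 s = 4.77 hours.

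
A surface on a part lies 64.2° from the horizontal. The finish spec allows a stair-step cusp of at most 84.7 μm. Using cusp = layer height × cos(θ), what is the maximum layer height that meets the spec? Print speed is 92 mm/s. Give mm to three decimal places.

0.195 mm

cos(64.2°) = 0.4352; t_max = 0.0847/0.4352 = 0.195 mm.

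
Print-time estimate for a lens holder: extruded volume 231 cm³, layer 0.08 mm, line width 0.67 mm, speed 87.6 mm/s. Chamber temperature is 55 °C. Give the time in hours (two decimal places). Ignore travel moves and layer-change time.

Extrusion cross-section: 0.08 × 0.67 → 0.0536 mm².
Path length: 231000 mm³ / 0.0536 mm² → 4309701.5 mm.
Time extruding: 4309701.5 / 87.6 → 49197.5 s.
In the requested units: 49197.5 s = 13.67 hours.

13.67 hours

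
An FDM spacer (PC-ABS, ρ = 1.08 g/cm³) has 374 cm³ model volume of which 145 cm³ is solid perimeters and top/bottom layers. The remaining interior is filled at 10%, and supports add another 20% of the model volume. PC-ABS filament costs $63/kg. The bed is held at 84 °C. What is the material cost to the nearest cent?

Interior volume: 374 − 145 → 229 cm³.
Deposited infill: 0.10 × 229 → 22.9 cm³.
Support = 0.20 × 374, so 74.8 cm³.
Deposited volume: 145 + 22.9 + 74.8 → 242.7 cm³.
Mass: 242.7 × 1.08 → 262.116 g.
Cost = 262.116 g / 1000 × $63/kg = $16.51.

$16.51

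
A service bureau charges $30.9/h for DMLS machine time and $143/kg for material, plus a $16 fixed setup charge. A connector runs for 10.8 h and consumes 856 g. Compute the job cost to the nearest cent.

Time charge = 30.9 × 10.8 = $333.72.
Material charge = 143 × 856/1000, so $122.408.
Adding setup: 333.72 + 122.408 + 16 → 472.128 ≈ $472.13.

$472.13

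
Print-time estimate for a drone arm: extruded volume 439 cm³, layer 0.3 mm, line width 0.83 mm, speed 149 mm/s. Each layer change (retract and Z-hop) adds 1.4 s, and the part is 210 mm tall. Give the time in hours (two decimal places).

3.56 hours

Line area = 0.3 × 0.83, so 0.249 mm².
Total extruded path = 439000/0.249 = 1763052.2 mm.
Extrusion time = 1763052.2 / 149, so 11832.6 s.
Layers = ⌈210/0.3⌉ = 700.
Non-print overhead = 700 × 1.4, so 980 s.
Altogether 11832.6 + 980 = 12812.6 s, i.e. 3.56 hours.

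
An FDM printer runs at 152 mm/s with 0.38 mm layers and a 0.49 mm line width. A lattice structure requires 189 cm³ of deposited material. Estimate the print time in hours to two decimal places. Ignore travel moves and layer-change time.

Line area = 0.38 × 0.49, so 0.1862 mm².
Toolpath length = 189 cm³ / 0.1862 mm² = 189000 / 0.1862 = 1015037.6 mm.
Print-move time = 1015037.6 / 152 = 6677.9 s.
In the requested units: 6677.9 s = 1.85 hours.

1.85 hours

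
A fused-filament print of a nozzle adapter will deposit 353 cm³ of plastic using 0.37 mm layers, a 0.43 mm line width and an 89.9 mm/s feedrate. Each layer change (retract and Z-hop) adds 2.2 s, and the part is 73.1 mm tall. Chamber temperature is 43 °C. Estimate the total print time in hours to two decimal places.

Bead cross-section: 0.37 × 0.43 → 0.1591 mm².
Total extruded path = 353000/0.1591 = 2218730.4 mm.
Print-move time = 2218730.4 / 89.9, so 24680 s.
Layer count = ceil(73.1 / 0.37) = 198.
Layer-change overhead = 198 × 2.2 = 435.6 s.
Total = 24680 + 435.6 = 25115.6 s = 6.98 hours.

6.98 hours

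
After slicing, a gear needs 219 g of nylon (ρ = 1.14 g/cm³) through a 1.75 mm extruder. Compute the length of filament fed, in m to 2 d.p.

79.87 m

Extruded volume: 219/1.14 = 192.1053 cm³ (192105.3 mm³).
A = π r² = π × 0.875² = 2.4053 mm².
L = V/A = 192105.3/2.4053 = 79867.5 mm → 79.87 m.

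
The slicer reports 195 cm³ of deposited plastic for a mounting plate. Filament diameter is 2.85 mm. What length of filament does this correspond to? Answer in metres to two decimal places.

Cross-section of 2.85 mm filament: π·(2.85/2)² = 6.3794 mm².
L = 195000 mm³ / 6.3794 mm² = 30567.14 mm, i.e. 30.57 m.

30.57 m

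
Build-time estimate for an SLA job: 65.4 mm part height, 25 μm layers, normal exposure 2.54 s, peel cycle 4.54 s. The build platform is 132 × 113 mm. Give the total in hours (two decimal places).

5.14 hours

Layer count = ceil(65.4 / 0.025) = 2616.
Per-layer time = 2.54 + 4.54 = 7.08 s.
Build time: 2616 × 7.08 s = 18521.28 s, i.e. 5.14 hours.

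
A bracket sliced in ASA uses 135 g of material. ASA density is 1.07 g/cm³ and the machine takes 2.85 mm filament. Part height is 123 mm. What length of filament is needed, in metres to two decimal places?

Volume = 135 g / 1.07 g·cm⁻³ = 126.1682 cm³ = 126168.2 mm³.
Filament cross-section = π × (2.85/2)² = 6.3794 mm².
Length = 126168.2 / 6.3794 = 19777.44 mm = 19.78 m.

19.78 m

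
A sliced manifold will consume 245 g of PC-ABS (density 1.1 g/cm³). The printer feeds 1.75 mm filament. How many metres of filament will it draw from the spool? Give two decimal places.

92.60 m

Volume = 245 g / 1.1 g·cm⁻³ = 222.7273 cm³ = 222727.3 mm³.
Filament cross-section = π × (1.75/2)² = 2.4053 mm².
L = V/A = 222727.3/2.4053 = 92598.55 mm → 92.60 m.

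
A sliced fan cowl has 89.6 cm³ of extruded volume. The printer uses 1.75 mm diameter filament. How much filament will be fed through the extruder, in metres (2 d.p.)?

37.25 m

Cross-section of 1.75 mm filament: π·(1.75/2)² = 2.4053 mm².
L = 89600 mm³ / 2.4053 mm² = 37251.07 mm, i.e. 37.25 m.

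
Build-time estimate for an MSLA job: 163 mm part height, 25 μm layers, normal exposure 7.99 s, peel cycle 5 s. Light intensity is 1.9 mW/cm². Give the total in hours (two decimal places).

23.53 hours

Layer count = ceil(163 / 0.025) = 6520.
Per-layer time: 7.99 + 5 → 12.99 s.
Build time: 6520 × 12.99 s = 84694.8 s, i.e. 23.53 hours.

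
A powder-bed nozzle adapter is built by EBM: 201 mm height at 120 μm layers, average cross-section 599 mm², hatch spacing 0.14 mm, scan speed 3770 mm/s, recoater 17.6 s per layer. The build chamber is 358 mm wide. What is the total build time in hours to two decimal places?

Layers = ⌈201/0.12⌉ = 1675.
Scan path per layer = 599 / 0.14 = 4278.6 mm.
Scan time per layer = 4278.6 / 3770 = 1.1349 s.
Per-layer time = 1.1349 + 17.6, so 18.7349 s.
Build time = 1675 × 18.7349 = 31380.9575 s = 8.72 hours.

8.72 hours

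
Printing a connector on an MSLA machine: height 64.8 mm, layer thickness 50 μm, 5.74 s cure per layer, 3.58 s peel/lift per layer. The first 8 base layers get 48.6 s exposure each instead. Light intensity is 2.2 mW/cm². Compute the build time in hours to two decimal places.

Layer count = ceil(64.8 / 0.05) = 1296.
Bottom layers = 8 × (48.6 + 3.58) = 417.44 s.
Remaining layers: 1288 × (5.74 + 3.58) → 12004.16 s.
Total = 417.44 + 12004.16 = 12421.6 s = 3.45 hours.

3.45 hours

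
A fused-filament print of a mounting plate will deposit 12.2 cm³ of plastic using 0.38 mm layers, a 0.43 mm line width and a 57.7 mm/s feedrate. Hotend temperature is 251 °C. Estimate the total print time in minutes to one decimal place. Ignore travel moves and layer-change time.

Extrusion cross-section = 0.38 × 0.43 = 0.1634 mm².
Total extruded path = 12200/0.1634 = 74663.4 mm.
Extrusion time = 74663.4 / 57.7 = 1294 s.
That's 1294 s → 21.6 minutes.

21.6 minutes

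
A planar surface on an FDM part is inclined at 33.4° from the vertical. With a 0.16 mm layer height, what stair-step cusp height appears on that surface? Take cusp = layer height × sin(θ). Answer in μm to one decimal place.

h_c = t·sin θ = 0.16 × 0.5505 = 0.08808 mm (88.1 μm).

88.1 μm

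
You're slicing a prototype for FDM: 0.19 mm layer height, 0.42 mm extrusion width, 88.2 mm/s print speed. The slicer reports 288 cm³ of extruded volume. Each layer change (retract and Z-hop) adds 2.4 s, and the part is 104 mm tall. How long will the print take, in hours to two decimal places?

Bead cross-section = 0.19 × 0.42 = 0.0798 mm².
Total extruded path = 288000/0.0798 = 3609022.6 mm.
Print-move time: 3609022.6 / 88.2 → 40918.6 s.
Number of layers: 104 / 0.19 → 548 (rounded up).
Non-print overhead = 548 × 2.4, so 1315.2 s.
Total = 40918.6 + 1315.2 = 42233.8 s = 11.73 hours.

11.73 hours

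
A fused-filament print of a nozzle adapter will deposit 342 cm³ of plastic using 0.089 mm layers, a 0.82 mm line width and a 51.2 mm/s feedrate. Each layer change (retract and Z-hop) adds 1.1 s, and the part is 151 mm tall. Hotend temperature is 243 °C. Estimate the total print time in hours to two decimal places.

Bead cross-section: 0.089 × 0.82 → 0.07298 mm².
Total extruded path = 342000/0.07298 = 4686215.4 mm.
Print-move time = 4686215.4 / 51.2 = 91527.6 s.
Number of layers: 151 / 0.089 → 1697 (rounded up).
Layer-change overhead: 1697 × 1.1 → 1866.7 s.
Total = 91527.6 + 1866.7 = 93394.3 s = 25.94 hours.

25.94 hours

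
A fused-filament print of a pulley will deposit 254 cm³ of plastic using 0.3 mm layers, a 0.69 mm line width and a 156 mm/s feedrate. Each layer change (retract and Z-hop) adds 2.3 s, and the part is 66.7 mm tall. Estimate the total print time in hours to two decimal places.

2.33 hours

Extrusion cross-section: 0.3 × 0.69 → 0.207 mm².
Total extruded path = 254000/0.207 = 1227053.1 mm.
Extrusion time = 1227053.1 / 156 = 7865.7 s.
Number of layers: 66.7 / 0.3 → 223 (rounded up).
Layer-change overhead = 223 × 2.3, so 512.9 s.
Total = 7865.7 + 512.9 = 8378.6 s = 2.33 hours.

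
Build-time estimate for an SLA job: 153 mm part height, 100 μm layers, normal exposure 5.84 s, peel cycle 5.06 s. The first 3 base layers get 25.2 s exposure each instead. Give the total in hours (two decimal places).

4.65 hours

Number of layers: 153 / 0.1 → 1530 (rounded up).
Burn-in layers: 3 × (25.2 + 5.06) → 90.78 s.
Regular layers: 1527 × (5.84 + 5.06) → 16644.3 s.
Total = 90.78 + 16644.3 = 16735.08 s = 4.65 hours.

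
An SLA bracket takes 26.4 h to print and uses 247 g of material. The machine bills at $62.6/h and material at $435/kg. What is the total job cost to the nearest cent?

$1760.09

Time charge = 62.6 × 26.4 = $1652.64.
Feedstock cost = 435 × 247/1000 = $107.445.
Total = 1652.64 + 107.445 = 1760.085 ≈ $1760.09.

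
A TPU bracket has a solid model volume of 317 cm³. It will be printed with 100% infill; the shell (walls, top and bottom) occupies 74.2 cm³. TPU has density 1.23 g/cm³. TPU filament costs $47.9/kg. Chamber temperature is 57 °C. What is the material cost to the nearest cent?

$18.68

Interior volume: 317 − 74.2 → 242.8 cm³.
Infill volume = 1.00 × 242.8, so 242.8 cm³.
Total printed volume = 74.2 + 242.8 = 317 cm³.
Mass: 317 × 1.23 → 389.91 g.
At $47.9/kg: 389.91/1000 × 47.9 = $18.68.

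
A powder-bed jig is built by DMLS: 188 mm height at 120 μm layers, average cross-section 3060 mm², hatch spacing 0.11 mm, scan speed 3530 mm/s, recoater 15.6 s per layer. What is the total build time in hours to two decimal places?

10.22 hours

Layer count = ceil(188 / 0.12) = 1567.
Per-layer scan distance = 3060 / 0.11, so 27818.2 mm.
Per-layer scan time = 27818.2 / 3530 = 7.8805 s.
Layer cycle = 7.8805 + 15.6, so 23.4805 s.
Total: 1567 × 23.4805 s = 36793.9435 s → 10.22 hours.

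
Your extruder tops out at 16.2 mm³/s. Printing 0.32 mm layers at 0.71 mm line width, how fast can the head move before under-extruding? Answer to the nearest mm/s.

Bead cross-section = 0.32 × 0.71, so 0.2272 mm².
Max speed = 16.2 / 0.2272 = 71.30 ≈ 71 mm/s.

71 mm/s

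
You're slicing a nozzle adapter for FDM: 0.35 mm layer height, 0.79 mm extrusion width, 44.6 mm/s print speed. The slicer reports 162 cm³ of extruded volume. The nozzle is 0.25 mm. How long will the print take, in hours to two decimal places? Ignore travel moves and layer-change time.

Line area = 0.35 × 0.79, so 0.2765 mm².
Total extruded path = 162000/0.2765 = 585895.1 mm.
Time extruding: 585895.1 / 44.6 → 13136.7 s.
That's 13136.7 s → 3.65 hours.

3.65 hours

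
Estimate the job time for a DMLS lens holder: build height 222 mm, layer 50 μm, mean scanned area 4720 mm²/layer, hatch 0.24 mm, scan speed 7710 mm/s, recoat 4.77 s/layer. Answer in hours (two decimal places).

Layers = ⌈222/0.05⌉ = 4440.
Hatch length per layer: 4720 / 0.24 → 19666.7 mm.
Laser time per layer = 19666.7 / 7710 = 2.5508 s.
Per-layer time: 2.5508 + 4.77 → 7.3208 s.
Build time = 4440 × 7.3208 = 32504.352 s = 9.03 hours.

9.03 hours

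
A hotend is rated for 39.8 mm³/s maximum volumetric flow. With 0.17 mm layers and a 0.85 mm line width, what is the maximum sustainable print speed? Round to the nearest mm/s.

275 mm/s

Extrusion cross-section = 0.17 × 0.85 = 0.1445 mm².
v_max = Q/A = 39.8/0.1445 = 275.43 mm/s → 275 mm/s.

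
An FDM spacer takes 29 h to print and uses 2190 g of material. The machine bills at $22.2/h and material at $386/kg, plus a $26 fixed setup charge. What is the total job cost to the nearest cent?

Machine-time cost = 22.2 × 29, so $643.80.
Material charge = 386 × 2190/1000 = $845.34.
Adding setup: 643.80 + 845.34 + 26 → $1515.14.

$1515.14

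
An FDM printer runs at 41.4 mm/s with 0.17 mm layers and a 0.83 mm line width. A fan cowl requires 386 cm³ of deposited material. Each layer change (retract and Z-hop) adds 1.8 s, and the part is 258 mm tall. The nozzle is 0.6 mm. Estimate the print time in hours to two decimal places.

Bead cross-section = 0.17 × 0.83 = 0.1411 mm².
Path length: 386000 mm³ / 0.1411 mm² → 2735648.5 mm.
Extrusion time = 2735648.5 / 41.4 = 66078.5 s.
Number of layers: 258 / 0.17 → 1518 (rounded up).
Layer-change overhead = 1518 × 1.8 = 2732.4 s.
Total = 66078.5 + 2732.4 = 68810.9 s = 19.11 hours.

19.11 hours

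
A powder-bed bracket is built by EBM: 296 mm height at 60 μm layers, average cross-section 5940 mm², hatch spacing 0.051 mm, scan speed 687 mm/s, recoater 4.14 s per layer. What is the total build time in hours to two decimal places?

238.03 hours

Number of layers: 296 / 0.06 → 4934 (rounded up).
Per-layer scan distance = 5940 / 0.051 = 116470.6 mm.
Scan time per layer: 116470.6 / 687 → 169.5351 s.
Layer cycle = 169.5351 + 4.14, so 173.6751 s.
Total: 4934 × 173.6751 s = 856912.9434 s → 238.03 hours.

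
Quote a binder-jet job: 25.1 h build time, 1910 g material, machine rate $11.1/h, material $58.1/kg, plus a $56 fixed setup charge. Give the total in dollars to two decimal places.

$445.58

Time charge = 11.1 × 25.1 = $278.61.
Material cost: 58.1 × 1910/1000 → $110.971.
Adding setup: 278.61 + 110.971 + 56 → 445.581 ≈ $445.58.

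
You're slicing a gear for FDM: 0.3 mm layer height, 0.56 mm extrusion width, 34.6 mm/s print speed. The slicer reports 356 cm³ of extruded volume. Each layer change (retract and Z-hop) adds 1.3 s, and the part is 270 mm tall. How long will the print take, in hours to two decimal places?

Line area = 0.3 × 0.56, so 0.168 mm².
Path length: 356000 mm³ / 0.168 mm² → 2119047.6 mm.
Print-move time = 2119047.6 / 34.6, so 61244.2 s.
Layer count = ceil(270 / 0.3) = 900.
Z-hop total = 900 × 1.3, so 1170 s.
Altogether 61244.2 + 1170 = 62414.2 s, i.e. 17.34 hours.

17.34 hours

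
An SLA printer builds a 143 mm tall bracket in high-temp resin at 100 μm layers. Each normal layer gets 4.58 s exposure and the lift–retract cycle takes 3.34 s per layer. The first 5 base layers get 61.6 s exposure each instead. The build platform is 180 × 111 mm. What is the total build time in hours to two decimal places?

Layers = ⌈143/0.1⌉ = 1430.
Base layers = 5 × (61.6 + 3.34) = 324.7 s.
Normal layers = 1425 × (4.58 + 3.34) = 11286 s.
Total = 324.7 + 11286 = 11610.7 s = 3.23 hours.

3.23 hours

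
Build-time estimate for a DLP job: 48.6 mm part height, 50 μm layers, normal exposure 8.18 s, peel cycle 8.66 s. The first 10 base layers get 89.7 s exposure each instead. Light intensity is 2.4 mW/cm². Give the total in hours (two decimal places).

4.77 hours

Number of layers: 48.6 / 0.05 → 972 (rounded up).
Bottom layers: 10 × (89.7 + 8.66) → 983.6 s.
Regular layers = 962 × (8.18 + 8.66), so 16200.08 s.
Total = 983.6 + 16200.08 = 17183.68 s = 4.77 hours.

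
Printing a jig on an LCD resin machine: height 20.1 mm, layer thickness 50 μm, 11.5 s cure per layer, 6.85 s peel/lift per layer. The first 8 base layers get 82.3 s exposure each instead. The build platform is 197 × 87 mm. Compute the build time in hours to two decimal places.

2.21 hours

Layers = ⌈20.1/0.05⌉ = 402.
Base layers = 8 × (82.3 + 6.85) = 713.2 s.
Normal layers = 394 × (11.5 + 6.85), so 7229.9 s.
Sum: 713.2 + 7229.9 = 7943.1 s → 2.21 hours.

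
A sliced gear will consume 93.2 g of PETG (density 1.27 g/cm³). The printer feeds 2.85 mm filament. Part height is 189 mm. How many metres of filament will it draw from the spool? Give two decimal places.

11.50 m

Extruded volume: 93.2/1.27 = 73.3858 cm³ (73385.8 mm³).
Filament cross-section = π × (2.85/2)² = 6.3794 mm².
Length = 73385.8 / 6.3794 = 11503.56 mm = 11.50 m.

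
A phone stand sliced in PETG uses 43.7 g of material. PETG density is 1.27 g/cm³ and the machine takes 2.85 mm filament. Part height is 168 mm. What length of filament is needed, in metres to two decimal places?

Volume = 43.7 g / 1.27 g·cm⁻³ = 34.4094 cm³ = 34409.4 mm³.
Filament cross-section = π × (2.85/2)² = 6.3794 mm².
Length = 34409.4 / 6.3794 = 5393.83 mm = 5.39 m.

5.39 m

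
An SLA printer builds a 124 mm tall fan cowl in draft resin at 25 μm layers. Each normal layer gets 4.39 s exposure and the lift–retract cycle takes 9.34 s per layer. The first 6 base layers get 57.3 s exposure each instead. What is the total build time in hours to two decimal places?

19.01 hours

Number of layers: 124 / 0.025 → 4960 (rounded up).
Burn-in layers = 6 × (57.3 + 9.34) = 399.84 s.
Normal layers = 4954 × (4.39 + 9.34), so 68018.42 s.
Sum: 399.84 + 68018.42 = 68418.26 s → 19.01 hours.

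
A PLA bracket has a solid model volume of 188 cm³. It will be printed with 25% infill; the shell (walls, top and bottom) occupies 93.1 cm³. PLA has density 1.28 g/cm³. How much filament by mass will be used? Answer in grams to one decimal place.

Infill region: 188 − 93.1 → 94.9 cm³.
Infill volume: 0.25 × 94.9 → 23.725 cm³.
Total printed volume: 93.1 + 23.725 → 116.825 cm³.
Mass = 116.825 × 1.28 = 149.536 g.

149.5 g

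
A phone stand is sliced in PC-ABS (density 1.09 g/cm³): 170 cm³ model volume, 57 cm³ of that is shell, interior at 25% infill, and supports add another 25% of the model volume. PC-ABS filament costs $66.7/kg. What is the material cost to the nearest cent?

$9.29

Volume inside the shell = 170 − 57, so 113 cm³.
Infill volume: 0.25 × 113 → 28.25 cm³.
Support = 0.25 × 170, so 42.5 cm³.
Deposited volume = 57 + 28.25 + 42.5 = 127.75 cm³.
Mass = 127.75 × 1.09, so 139.2475 g.
At $66.7/kg: 139.2475/1000 × 66.7 = $9.29.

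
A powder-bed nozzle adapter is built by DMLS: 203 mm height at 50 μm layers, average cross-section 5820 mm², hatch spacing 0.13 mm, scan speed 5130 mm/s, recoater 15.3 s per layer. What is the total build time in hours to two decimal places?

27.10 hours

Layers = ⌈203/0.05⌉ = 4060.
Per-layer scan distance = 5820 / 0.13, so 44769.2 mm.
Per-layer scan time = 44769.2 / 5130 = 8.7269 s.
Layer cycle = 8.7269 + 15.3, so 24.0269 s.
Total: 4060 × 24.0269 s = 97549.214 s → 27.10 hours.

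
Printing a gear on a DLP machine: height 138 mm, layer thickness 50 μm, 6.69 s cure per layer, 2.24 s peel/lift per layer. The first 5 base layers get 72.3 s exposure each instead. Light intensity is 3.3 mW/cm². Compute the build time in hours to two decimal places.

Number of layers: 138 / 0.05 → 2760 (rounded up).
Base layers = 5 × (72.3 + 2.24), so 372.7 s.
Regular layers = 2755 × (6.69 + 2.24), so 24602.15 s.
Sum: 372.7 + 24602.15 = 24974.85 s → 6.94 hours.

6.94 hours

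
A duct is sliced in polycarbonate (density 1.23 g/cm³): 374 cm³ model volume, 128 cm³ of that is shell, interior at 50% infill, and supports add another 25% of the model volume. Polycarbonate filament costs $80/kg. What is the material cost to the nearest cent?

$33.90

Interior volume = 374 − 128, so 246 cm³.
Infill volume = 0.50 × 246 = 123 cm³.
Support = 0.25 × 374, so 93.5 cm³.
Deposited volume = 128 + 123 + 93.5, so 344.5 cm³.
Mass = 344.5 × 1.23 = 423.735 g.
At $80/kg: 423.735/1000 × 80 = $33.90.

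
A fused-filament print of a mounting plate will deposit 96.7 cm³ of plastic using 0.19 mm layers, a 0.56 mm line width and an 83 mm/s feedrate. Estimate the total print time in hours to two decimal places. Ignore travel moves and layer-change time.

3.04 hours

Extrusion cross-section = 0.19 × 0.56, so 0.1064 mm².
Total extruded path = 96700/0.1064 = 908834.6 mm.
Print-move time = 908834.6 / 83 = 10949.8 s.
In the requested units: 10949.8 s = 3.04 hours.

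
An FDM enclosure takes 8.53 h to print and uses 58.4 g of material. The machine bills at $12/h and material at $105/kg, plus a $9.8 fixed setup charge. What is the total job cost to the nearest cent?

$118.29

Time charge: 12 × 8.53 → $102.36.
Material cost = 105 × 58.4/1000, so $6.132.
Total = 102.36 + 6.132 + 9.8 = 118.292 ≈ $118.29.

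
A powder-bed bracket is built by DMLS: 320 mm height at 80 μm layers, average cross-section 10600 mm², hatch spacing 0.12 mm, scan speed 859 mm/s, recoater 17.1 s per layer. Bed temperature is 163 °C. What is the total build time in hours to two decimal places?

Number of layers: 320 / 0.08 → 4000 (rounded up).
Per-layer scan distance = 10600 / 0.12, so 88333.3 mm.
Laser time per layer: 88333.3 / 859 → 102.8327 s.
Per-layer time: 102.8327 + 17.1 → 119.9327 s.
4000 layers × 119.9327 s/layer = 479730.8 s, i.e. 133.26 hours.

133.26 hours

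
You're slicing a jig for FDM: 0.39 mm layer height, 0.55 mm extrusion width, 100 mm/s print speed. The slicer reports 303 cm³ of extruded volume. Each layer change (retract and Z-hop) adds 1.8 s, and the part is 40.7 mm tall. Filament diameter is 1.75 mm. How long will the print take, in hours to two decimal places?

3.98 hours

Extrusion cross-section = 0.39 × 0.55, so 0.2145 mm².
Toolpath length = 303 cm³ / 0.2145 mm² = 303000 / 0.2145 = 1412587.4 mm.
Extrusion time = 1412587.4 / 100, so 14125.9 s.
Layers = ⌈40.7/0.39⌉ = 105.
Non-print overhead = 105 × 1.8, so 189 s.
Altogether 14125.9 + 189 = 14314.9 s, i.e. 3.98 hours.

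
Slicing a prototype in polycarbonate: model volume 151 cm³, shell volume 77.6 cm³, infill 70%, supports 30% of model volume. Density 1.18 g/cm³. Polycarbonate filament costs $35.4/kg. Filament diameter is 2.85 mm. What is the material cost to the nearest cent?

Interior volume: 151 − 77.6 → 73.4 cm³.
Infill deposited = 0.70 × 73.4, so 51.38 cm³.
Support = 0.30 × 151, so 45.3 cm³.
Deposited volume: 77.6 + 51.38 + 45.3 → 174.28 cm³.
Mass: 174.28 × 1.18 → 205.6504 g.
At $35.4/kg: 205.6504/1000 × 35.4 = $7.28.

$7.28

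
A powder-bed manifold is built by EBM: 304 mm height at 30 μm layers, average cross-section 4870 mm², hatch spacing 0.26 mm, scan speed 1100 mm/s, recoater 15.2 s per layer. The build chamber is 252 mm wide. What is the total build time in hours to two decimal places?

90.72 hours

Layers = ⌈304/0.03⌉ = 10134.
Per-layer scan distance = 4870 / 0.26 = 18730.8 mm.
Scan time per layer: 18730.8 / 1100 → 17.028 s.
Layer cycle = 17.028 + 15.2, so 32.228 s.
Build time = 10134 × 32.228 = 326598.552 s = 90.72 hours.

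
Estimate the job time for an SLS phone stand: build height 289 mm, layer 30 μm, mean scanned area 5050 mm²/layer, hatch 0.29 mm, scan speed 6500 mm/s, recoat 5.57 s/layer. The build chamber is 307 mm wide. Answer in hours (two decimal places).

Layer count = ceil(289 / 0.03) = 9634.
Hatch length per layer = 5050 / 0.29 = 17413.8 mm.
Laser time per layer = 17413.8 / 6500, so 2.679 s.
Per-layer time = 2.679 + 5.57, so 8.249 s.
9634 layers × 8.249 s/layer = 79470.866 s, i.e. 22.08 hours.

22.08 hours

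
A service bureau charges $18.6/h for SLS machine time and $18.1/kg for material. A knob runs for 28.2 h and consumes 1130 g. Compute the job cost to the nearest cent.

$544.97

Time charge = 18.6 × 28.2, so $524.52.
Feedstock cost: 18.1 × 1130/1000 → $20.453.
Total = 524.52 + 20.453 = 544.973 ≈ $544.97.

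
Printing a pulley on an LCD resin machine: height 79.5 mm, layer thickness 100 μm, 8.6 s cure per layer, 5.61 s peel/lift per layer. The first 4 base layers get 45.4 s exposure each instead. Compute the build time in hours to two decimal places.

3.18 hours

Layer count = ceil(79.5 / 0.1) = 795.
Bottom layers = 4 × (45.4 + 5.61) = 204.04 s.
Normal layers = 791 × (8.6 + 5.61), so 11240.11 s.
Total = 204.04 + 11240.11 = 11444.15 s = 3.18 hours.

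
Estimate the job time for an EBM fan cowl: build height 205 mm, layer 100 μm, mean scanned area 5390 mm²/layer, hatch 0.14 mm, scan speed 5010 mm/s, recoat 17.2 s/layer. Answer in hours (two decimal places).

Layers = ⌈205/0.1⌉ = 2050.
Hatch length per layer = 5390 / 0.14, so 38500 mm.
Per-layer scan time = 38500 / 5010 = 7.6846 s.
Per-layer time = 7.6846 + 17.2 = 24.8846 s.
Total: 2050 × 24.8846 s = 51013.43 s → 14.17 hours.

14.17 hours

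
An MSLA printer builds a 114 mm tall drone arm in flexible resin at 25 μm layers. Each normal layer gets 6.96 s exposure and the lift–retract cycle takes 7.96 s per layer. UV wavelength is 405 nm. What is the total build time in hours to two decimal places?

18.90 hours

Number of layers: 114 / 0.025 → 4560 (rounded up).
Per-layer time = 6.96 + 7.96, so 14.92 s.
Total = 4560 × 14.92 = 68035.2 s = 18.90 hours.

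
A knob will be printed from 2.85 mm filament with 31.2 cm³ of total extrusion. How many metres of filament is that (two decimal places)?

4.89 m

Filament cross-section = π × (2.85/2)² = 6.3794 mm².
L = 31200 mm³ / 6.3794 mm² = 4890.74 mm, i.e. 4.89 m.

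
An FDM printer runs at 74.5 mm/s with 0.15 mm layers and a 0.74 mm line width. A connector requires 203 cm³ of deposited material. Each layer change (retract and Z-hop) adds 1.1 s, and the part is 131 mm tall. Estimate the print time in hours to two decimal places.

7.09 hours

Line area: 0.15 × 0.74 → 0.111 mm².
Toolpath length = 203 cm³ / 0.111 mm² = 203000 / 0.111 = 1828828.8 mm.
Extrusion time = 1828828.8 / 74.5 = 24548 s.
Number of layers: 131 / 0.15 → 874 (rounded up).
Layer-change overhead = 874 × 1.1, so 961.4 s.
Total = 24548 + 961.4 = 25509.4 s = 7.09 hours.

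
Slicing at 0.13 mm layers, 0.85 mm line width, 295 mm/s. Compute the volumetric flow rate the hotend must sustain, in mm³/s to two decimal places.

Bead cross-section = 0.13 × 0.85, so 0.1105 mm².
Volumetric flow = 295 × 0.1105 = 32.60 mm³/s.

32.60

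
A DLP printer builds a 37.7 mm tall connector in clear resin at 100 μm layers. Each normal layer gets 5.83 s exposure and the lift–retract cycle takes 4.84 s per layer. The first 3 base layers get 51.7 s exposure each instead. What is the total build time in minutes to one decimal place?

Layers = ⌈37.7/0.1⌉ = 377.
Burn-in layers: 3 × (51.7 + 4.84) → 169.62 s.
Regular layers = 374 × (5.83 + 4.84), so 3990.58 s.
Sum: 169.62 + 3990.58 = 4160.2 s → 69.3 minutes.

69.3 minutes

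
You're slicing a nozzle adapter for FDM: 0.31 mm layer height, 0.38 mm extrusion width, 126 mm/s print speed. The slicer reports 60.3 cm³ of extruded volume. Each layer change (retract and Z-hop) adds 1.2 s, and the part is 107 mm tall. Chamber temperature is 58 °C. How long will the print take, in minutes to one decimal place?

74.6 minutes

Bead cross-section = 0.31 × 0.38 = 0.1178 mm².
Total extruded path = 60300/0.1178 = 511884.6 mm.
Time extruding = 511884.6 / 126 = 4062.6 s.
Number of layers: 107 / 0.31 → 346 (rounded up).
Z-hop total: 346 × 1.2 → 415.2 s.
Total = 4062.6 + 415.2 = 4477.8 s = 74.6 minutes.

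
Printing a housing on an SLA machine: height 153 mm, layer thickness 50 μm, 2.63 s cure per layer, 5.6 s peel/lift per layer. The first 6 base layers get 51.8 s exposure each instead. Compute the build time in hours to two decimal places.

7.08 hours

Layer count = ceil(153 / 0.05) = 3060.
Base layers: 6 × (51.8 + 5.6) → 344.4 s.
Remaining layers = 3054 × (2.63 + 5.6), so 25134.42 s.
Sum: 344.4 + 25134.42 = 25478.82 s → 7.08 hours.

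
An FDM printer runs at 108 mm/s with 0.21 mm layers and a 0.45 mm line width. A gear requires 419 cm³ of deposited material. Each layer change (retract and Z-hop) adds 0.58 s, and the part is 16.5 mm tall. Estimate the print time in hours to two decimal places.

11.42 hours

Extrusion cross-section = 0.21 × 0.45, so 0.0945 mm².
Total extruded path = 419000/0.0945 = 4433862.4 mm.
Time extruding: 4433862.4 / 108 → 41054.3 s.
Layer count = ceil(16.5 / 0.21) = 79.
Layer-change overhead = 79 × 0.58 = 45.82 s.
Altogether 41054.3 + 45.82 = 41100.12 s, i.e. 11.42 hours.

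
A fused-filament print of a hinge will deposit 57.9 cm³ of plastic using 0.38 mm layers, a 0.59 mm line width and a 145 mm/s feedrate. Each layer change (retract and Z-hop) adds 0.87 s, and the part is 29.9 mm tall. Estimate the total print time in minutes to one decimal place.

Extrusion cross-section = 0.38 × 0.59 = 0.2242 mm².
Path length: 57900 mm³ / 0.2242 mm² → 258251.6 mm.
Print-move time: 258251.6 / 145 → 1781 s.
Number of layers: 29.9 / 0.38 → 79 (rounded up).
Z-hop total = 79 × 0.87, so 68.73 s.
Total = 1781 + 68.73 = 1849.73 s = 30.8 minutes.

30.8 minutes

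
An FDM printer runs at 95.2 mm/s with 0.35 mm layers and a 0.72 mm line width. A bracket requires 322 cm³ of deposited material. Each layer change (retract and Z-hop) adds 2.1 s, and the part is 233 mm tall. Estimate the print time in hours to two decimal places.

Bead cross-section: 0.35 × 0.72 → 0.252 mm².
Total extruded path = 322000/0.252 = 1277777.8 mm.
Print-move time = 1277777.8 / 95.2, so 13422 s.
Number of layers: 233 / 0.35 → 666 (rounded up).
Z-hop total = 666 × 2.1, so 1398.6 s.
Altogether 13422 + 1398.6 = 14820.6 s, i.e. 4.12 hours.

4.12 hours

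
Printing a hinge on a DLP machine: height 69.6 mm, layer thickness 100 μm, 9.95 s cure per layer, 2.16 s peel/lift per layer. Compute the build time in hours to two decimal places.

Number of layers: 69.6 / 0.1 → 696 (rounded up).
Per-layer time: 9.95 + 2.16 → 12.11 s.
Build time: 696 × 12.11 s = 8428.56 s, i.e. 2.34 hours.

2.34 hours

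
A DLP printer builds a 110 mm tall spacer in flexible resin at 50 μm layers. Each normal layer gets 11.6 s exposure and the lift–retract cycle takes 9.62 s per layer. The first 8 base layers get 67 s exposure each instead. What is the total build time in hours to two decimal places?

Number of layers: 110 / 0.05 → 2200 (rounded up).
Bottom layers: 8 × (67 + 9.62) → 612.96 s.
Remaining layers = 2192 × (11.6 + 9.62), so 46514.24 s.
Sum: 612.96 + 46514.24 = 47127.2 s → 13.09 hours.

13.09 hours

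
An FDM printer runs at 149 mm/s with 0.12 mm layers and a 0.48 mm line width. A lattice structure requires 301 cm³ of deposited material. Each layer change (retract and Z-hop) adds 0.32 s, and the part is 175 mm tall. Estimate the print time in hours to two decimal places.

Bead cross-section: 0.12 × 0.48 → 0.0576 mm².
Total extruded path = 301000/0.0576 = 5225694.4 mm.
Extrusion time = 5225694.4 / 149 = 35071.8 s.
Layers = ⌈175/0.12⌉ = 1459.
Non-print overhead: 1459 × 0.32 → 466.88 s.
Total = 35071.8 + 466.88 = 35538.68 s = 9.87 hours.

9.87 hours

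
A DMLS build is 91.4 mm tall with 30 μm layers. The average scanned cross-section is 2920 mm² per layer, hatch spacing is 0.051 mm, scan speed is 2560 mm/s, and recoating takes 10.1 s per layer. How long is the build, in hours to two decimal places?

27.48 hours

Layer count = ceil(91.4 / 0.03) = 3047.
Hatch length per layer = 2920 / 0.051, so 57254.9 mm.
Per-layer scan time = 57254.9 / 2560, so 22.3652 s.
Layer cycle = 22.3652 + 10.1, so 32.4652 s.
Total: 3047 × 32.4652 s = 98921.4644 s → 27.48 hours.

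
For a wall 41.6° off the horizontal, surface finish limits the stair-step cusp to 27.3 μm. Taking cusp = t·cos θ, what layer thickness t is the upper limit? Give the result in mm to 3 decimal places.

Layer height = cusp / cos(41.6°) = 0.0273 / 0.7478 = 0.037 mm.

0.037 mm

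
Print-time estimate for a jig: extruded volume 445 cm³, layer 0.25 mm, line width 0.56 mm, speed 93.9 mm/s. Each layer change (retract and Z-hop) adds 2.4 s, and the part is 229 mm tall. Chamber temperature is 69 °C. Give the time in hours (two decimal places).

Extrusion cross-section: 0.25 × 0.56 → 0.14 mm².
Total extruded path = 445000/0.14 = 3178571.4 mm.
Extrusion time = 3178571.4 / 93.9, so 33850.6 s.
Layers = ⌈229/0.25⌉ = 916.
Layer-change overhead = 916 × 2.4 = 2198.4 s.
Total = 33850.6 + 2198.4 = 36049 s = 10.01 hours.

10.01 hours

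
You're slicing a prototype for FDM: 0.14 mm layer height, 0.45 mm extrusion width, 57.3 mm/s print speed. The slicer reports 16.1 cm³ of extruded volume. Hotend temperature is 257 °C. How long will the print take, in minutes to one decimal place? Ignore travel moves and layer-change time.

Extrusion cross-section: 0.14 × 0.45 → 0.063 mm².
Total extruded path = 16100/0.063 = 255555.6 mm.
Print-move time = 255555.6 / 57.3, so 4460 s.
That's 4460 s → 74.3 minutes.

74.3 minutes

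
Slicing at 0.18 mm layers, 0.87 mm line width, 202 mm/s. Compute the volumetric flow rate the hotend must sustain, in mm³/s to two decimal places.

Bead cross-section = 0.18 × 0.87, so 0.1566 mm².
Q = v·A = 202 × 0.1566 = 31.63 mm³/s.

31.63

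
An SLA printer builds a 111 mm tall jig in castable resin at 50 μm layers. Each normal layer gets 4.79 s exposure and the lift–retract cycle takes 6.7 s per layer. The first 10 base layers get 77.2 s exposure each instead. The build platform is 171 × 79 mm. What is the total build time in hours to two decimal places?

7.29 hours

Number of layers: 111 / 0.05 → 2220 (rounded up).
Base layers = 10 × (77.2 + 6.7) = 839 s.
Normal layers = 2210 × (4.79 + 6.7), so 25392.9 s.
Sum: 839 + 25392.9 = 26231.9 s → 7.29 hours.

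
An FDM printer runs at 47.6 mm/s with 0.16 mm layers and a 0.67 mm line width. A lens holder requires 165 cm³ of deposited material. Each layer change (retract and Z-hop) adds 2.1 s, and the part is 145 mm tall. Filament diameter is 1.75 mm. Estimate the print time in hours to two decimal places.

9.51 hours

Bead cross-section = 0.16 × 0.67 = 0.1072 mm².
Path length: 165000 mm³ / 0.1072 mm² → 1539179.1 mm.
Extrusion time: 1539179.1 / 47.6 → 32335.7 s.
Layers = ⌈145/0.16⌉ = 907.
Layer-change overhead: 907 × 2.1 → 1904.7 s.
Altogether 32335.7 + 1904.7 = 34240.4 s, i.e. 9.51 hours.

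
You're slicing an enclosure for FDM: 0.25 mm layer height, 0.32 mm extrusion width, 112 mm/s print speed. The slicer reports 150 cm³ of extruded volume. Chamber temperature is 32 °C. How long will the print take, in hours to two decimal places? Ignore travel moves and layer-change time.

4.65 hours

Bead cross-section = 0.25 × 0.32 = 0.08 mm².
Path length: 150000 mm³ / 0.08 mm² → 1875000 mm.
Time extruding: 1875000 / 112 → 16741.1 s.
16741.1 s = 4.65 hours.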